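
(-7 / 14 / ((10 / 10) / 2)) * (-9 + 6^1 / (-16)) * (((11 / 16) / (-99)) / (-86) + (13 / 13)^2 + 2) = 928825 / 33024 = 28.13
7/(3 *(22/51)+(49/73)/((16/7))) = 138992/31527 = 4.41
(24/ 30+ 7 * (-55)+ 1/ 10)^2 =14753281/ 100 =147532.81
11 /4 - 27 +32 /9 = -745 /36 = -20.69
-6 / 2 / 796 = -3 / 796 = -0.00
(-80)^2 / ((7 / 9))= 8228.57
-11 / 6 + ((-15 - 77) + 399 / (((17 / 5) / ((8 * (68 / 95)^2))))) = 220691 / 570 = 387.18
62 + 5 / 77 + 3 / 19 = 91032 / 1463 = 62.22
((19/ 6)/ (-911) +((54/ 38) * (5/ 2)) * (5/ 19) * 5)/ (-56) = -1152127/ 13812582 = -0.08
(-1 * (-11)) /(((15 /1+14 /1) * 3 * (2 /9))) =33 /58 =0.57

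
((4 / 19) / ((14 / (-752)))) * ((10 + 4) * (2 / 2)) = -3008 / 19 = -158.32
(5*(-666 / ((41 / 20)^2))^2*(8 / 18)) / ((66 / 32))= 841113600000 / 31083371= 27059.92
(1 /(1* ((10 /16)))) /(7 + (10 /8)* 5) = 0.12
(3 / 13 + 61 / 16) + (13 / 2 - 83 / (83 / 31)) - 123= -29839 / 208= -143.46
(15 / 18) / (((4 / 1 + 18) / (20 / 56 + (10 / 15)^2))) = 505 / 16632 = 0.03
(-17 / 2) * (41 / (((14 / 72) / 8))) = -14338.29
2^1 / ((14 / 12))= 12 / 7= 1.71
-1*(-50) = 50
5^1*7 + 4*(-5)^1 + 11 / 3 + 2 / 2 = 59 / 3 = 19.67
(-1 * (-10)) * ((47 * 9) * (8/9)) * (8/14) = 15040/7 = 2148.57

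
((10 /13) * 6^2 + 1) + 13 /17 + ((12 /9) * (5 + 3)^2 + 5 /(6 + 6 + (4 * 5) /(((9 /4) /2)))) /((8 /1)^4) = 21453820043 /727793664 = 29.48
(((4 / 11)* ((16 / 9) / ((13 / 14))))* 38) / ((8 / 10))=33.07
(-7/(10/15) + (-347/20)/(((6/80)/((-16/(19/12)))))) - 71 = 85735/38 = 2256.18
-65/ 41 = -1.59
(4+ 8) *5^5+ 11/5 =187511/5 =37502.20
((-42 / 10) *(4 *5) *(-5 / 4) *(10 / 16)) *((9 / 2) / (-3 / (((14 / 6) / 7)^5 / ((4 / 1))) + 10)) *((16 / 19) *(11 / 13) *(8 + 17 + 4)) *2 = -4.20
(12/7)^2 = 2.94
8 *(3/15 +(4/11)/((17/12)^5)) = 164760536/78092135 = 2.11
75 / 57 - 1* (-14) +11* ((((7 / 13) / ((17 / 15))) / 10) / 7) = 129249 / 8398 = 15.39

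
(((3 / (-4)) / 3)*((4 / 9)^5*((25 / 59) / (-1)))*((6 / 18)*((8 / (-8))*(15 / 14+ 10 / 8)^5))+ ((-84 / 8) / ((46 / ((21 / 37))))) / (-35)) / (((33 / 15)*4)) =-56179627671691 / 13154921046296568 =-0.00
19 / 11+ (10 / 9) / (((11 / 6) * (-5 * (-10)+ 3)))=3041 / 1749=1.74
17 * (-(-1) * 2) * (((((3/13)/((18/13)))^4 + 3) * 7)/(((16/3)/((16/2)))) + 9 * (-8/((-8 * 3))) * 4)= 639047/432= 1479.28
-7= -7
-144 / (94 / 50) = -3600 / 47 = -76.60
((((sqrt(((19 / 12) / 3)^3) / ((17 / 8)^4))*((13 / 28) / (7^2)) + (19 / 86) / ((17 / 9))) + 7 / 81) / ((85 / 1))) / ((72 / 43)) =169936*sqrt(19) / 591718305465 + 4817 / 3370896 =0.00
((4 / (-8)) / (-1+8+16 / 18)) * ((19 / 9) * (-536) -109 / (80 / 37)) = 851017 / 11360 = 74.91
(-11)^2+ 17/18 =121.94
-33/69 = -0.48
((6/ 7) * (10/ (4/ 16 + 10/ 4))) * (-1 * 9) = -2160/ 77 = -28.05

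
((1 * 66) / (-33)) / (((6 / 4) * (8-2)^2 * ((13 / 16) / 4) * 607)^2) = -2048 / 45393285249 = -0.00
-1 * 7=-7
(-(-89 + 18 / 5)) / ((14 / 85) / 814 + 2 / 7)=20680891 / 69239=298.69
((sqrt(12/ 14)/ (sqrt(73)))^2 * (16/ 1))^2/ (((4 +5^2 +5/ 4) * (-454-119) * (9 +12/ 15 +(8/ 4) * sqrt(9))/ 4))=-245760/ 476746627049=-0.00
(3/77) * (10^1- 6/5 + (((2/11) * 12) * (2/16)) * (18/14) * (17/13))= 139017/385385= 0.36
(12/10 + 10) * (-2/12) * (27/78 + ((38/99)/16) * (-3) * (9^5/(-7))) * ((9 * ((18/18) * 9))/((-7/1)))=13120.96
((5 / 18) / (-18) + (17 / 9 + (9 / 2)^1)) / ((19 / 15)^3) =258125 / 82308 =3.14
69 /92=3 /4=0.75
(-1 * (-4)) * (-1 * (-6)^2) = -144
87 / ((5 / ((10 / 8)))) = 87 / 4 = 21.75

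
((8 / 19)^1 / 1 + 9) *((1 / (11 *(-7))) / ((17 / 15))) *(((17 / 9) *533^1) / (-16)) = 477035 / 70224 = 6.79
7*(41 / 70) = 41 / 10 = 4.10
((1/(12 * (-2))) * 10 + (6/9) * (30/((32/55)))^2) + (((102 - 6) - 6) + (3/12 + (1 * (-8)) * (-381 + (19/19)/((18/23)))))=4900.07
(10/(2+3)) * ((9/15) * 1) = 6/5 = 1.20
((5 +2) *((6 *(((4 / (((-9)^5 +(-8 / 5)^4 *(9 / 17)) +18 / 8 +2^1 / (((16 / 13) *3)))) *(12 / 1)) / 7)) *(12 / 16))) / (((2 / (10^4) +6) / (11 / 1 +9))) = -5508000000000 / 451692007568389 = -0.01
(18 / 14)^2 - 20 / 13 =73 / 637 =0.11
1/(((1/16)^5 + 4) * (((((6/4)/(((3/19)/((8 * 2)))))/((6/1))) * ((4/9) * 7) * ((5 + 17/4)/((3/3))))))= 7077888/20640174905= 0.00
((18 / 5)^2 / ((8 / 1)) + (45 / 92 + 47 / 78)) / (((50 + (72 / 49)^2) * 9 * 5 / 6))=584016839 / 84251173500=0.01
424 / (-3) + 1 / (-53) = -22475 / 159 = -141.35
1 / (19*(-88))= -1 / 1672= -0.00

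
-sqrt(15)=-3.87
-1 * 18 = -18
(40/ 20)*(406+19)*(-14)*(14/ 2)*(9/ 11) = -749700/ 11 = -68154.55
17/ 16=1.06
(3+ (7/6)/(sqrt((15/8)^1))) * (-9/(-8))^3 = 567 * sqrt(30)/2560+ 2187/512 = 5.48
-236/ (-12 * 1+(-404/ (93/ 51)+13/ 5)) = 36580/ 35797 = 1.02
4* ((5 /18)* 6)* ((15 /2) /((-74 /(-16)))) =10.81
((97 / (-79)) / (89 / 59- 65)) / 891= 5723 / 263677194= 0.00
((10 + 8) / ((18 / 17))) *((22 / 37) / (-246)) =-187 / 4551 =-0.04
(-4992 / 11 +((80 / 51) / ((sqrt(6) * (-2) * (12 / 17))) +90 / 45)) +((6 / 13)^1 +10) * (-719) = -1140234 / 143 - 5 * sqrt(6) / 27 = -7974.12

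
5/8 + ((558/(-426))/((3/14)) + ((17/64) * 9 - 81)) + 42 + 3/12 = -190153/4544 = -41.85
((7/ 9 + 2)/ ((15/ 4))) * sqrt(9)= 20/ 9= 2.22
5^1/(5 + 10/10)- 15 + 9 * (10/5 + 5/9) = 53/6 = 8.83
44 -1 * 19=25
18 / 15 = 6 / 5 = 1.20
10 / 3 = 3.33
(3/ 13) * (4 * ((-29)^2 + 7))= 10176/ 13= 782.77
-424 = -424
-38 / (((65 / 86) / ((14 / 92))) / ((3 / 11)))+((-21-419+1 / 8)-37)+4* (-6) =-66169627 / 131560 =-502.96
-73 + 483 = 410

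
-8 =-8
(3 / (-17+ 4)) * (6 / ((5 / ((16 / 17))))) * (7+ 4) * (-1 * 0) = 0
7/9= 0.78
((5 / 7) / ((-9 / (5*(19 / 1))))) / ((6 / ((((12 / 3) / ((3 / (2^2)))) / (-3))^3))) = 972800 / 137781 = 7.06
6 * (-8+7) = -6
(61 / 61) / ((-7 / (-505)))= 505 / 7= 72.14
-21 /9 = -7 /3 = -2.33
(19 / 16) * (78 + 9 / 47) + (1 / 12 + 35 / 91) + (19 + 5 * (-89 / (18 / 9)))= -3231349 / 29328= -110.18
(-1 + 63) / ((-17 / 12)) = -744 / 17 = -43.76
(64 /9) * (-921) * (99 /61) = -648384 /61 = -10629.25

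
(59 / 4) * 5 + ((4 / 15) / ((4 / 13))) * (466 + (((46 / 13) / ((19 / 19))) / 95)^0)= 28709 / 60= 478.48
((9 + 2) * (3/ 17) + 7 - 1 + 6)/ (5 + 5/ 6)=1422/ 595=2.39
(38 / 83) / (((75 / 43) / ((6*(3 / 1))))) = 9804 / 2075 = 4.72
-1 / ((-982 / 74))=37 / 491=0.08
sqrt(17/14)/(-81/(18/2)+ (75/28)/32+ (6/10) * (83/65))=-20800 * sqrt(238)/2373321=-0.14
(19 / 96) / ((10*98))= 19 / 94080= 0.00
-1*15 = -15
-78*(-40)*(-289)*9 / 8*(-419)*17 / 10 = 722549997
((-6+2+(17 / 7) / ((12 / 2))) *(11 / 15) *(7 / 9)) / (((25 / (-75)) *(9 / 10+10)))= 1661 / 2943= 0.56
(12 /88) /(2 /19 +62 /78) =2223 /14674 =0.15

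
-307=-307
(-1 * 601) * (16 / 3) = -9616 / 3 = -3205.33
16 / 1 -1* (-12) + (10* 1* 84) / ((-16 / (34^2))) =-60662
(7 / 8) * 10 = 35 / 4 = 8.75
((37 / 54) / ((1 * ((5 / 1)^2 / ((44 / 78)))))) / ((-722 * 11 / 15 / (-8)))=148 / 633555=0.00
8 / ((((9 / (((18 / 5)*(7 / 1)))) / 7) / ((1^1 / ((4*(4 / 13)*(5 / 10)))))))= 1274 / 5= 254.80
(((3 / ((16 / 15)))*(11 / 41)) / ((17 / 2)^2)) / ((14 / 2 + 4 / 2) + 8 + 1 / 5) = 2475 / 4076056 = 0.00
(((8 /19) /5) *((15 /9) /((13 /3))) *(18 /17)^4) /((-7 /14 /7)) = -11757312 /20629687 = -0.57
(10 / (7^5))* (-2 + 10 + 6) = 0.01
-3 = -3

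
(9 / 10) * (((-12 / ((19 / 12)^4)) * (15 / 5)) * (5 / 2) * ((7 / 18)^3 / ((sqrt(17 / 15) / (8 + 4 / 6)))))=-856128 * sqrt(255) / 2215457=-6.17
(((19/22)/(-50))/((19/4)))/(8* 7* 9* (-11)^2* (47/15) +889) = -1/52792355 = -0.00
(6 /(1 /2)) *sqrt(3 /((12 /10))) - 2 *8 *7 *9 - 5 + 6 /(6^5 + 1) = -7878095 /7777 + 6 *sqrt(10) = -994.03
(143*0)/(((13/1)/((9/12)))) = 0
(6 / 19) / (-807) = -2 / 5111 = -0.00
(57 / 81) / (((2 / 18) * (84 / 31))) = 589 / 252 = 2.34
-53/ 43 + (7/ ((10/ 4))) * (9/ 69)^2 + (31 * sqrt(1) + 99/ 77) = 24760741/ 796145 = 31.10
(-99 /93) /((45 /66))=-242 /155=-1.56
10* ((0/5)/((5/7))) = 0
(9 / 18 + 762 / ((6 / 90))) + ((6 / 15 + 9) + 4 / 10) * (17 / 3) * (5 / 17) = 68681 / 6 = 11446.83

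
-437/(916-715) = -437/201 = -2.17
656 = 656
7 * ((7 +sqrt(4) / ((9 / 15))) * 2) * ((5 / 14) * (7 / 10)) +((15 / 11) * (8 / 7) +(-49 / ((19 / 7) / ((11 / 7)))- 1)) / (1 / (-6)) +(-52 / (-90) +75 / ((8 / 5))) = 131922449 / 526680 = 250.48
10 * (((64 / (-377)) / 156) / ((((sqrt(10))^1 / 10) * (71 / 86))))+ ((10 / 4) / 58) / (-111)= -13760 * sqrt(10) / 1043913 - 5 / 12876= -0.04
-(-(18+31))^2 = -2401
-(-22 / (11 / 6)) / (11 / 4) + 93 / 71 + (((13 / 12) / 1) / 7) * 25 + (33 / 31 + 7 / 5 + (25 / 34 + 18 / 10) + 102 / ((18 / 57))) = 58349778733 / 172866540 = 337.54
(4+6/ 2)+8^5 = 32775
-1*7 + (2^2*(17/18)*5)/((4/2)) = 22/9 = 2.44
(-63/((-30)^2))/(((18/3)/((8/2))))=-7/150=-0.05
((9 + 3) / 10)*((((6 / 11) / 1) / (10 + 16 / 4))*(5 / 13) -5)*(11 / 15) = -4.39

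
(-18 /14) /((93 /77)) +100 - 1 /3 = 9170 /93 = 98.60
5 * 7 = 35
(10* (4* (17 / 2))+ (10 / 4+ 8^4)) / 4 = 8877 / 8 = 1109.62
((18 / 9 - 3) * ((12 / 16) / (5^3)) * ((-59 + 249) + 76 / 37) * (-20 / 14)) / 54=3553 / 116550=0.03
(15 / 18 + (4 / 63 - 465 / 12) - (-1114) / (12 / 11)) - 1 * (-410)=351115 / 252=1393.31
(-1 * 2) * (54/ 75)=-36/ 25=-1.44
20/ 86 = 10/ 43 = 0.23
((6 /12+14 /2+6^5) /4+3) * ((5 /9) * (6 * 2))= 25985 /2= 12992.50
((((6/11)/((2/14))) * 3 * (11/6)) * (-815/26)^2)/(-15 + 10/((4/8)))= 2789745/676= 4126.84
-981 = -981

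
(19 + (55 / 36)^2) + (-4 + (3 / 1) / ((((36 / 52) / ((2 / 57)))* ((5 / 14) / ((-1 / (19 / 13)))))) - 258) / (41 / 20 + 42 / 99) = -64692160439 / 764008848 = -84.67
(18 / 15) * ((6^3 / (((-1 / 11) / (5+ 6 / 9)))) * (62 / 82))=-2504304 / 205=-12216.12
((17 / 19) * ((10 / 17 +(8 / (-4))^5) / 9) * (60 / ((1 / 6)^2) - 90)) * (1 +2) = -368460 / 19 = -19392.63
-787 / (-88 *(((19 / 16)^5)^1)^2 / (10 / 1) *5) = 216328912764928 / 67441728835811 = 3.21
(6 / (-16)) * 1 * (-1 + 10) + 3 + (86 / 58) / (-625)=-54719 / 145000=-0.38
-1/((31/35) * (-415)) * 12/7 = 12/2573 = 0.00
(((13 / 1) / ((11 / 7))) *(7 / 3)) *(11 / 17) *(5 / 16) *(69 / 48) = 73255 / 13056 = 5.61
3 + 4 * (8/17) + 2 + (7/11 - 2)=1032/187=5.52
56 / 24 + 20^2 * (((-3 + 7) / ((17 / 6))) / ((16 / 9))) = 319.98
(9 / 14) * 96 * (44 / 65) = 41.78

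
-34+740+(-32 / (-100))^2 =441314 / 625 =706.10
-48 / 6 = -8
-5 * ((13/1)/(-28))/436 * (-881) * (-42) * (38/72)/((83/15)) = 5440175/289504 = 18.79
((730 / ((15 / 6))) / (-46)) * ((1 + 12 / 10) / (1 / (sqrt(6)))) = -34.21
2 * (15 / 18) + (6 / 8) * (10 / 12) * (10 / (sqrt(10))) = 5 / 3 + 5 * sqrt(10) / 8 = 3.64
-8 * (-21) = 168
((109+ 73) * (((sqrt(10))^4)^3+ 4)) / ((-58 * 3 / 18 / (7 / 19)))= -3822015288 / 551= -6936506.87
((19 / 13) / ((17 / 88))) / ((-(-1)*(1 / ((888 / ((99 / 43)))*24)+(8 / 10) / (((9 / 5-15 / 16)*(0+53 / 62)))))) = 622603255296 / 89301206839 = 6.97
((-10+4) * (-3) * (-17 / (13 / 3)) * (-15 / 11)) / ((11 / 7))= 96390 / 1573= 61.28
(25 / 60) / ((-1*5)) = -1 / 12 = -0.08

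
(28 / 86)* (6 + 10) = 224 / 43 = 5.21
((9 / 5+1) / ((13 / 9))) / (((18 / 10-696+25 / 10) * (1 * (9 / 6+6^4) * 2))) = -84 / 77781665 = -0.00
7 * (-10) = -70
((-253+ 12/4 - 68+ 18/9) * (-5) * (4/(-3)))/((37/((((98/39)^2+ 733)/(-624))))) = 444176315/6584409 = 67.46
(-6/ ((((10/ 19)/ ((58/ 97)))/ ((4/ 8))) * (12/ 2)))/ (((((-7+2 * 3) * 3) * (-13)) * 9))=-551/ 340470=-0.00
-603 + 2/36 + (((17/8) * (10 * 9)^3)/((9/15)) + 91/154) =255545992/99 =2581272.65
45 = 45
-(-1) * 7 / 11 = 7 / 11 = 0.64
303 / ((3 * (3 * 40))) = 101 / 120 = 0.84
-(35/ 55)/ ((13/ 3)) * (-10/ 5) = 42/ 143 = 0.29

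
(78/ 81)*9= 26/ 3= 8.67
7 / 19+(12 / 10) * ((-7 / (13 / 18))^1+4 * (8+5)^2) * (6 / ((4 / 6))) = 8887667 / 1235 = 7196.49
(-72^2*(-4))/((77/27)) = 559872/77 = 7271.06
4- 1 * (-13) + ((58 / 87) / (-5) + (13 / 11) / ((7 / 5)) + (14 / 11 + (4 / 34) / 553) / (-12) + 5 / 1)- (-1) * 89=5245981 / 47005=111.60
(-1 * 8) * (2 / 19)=-16 / 19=-0.84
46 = 46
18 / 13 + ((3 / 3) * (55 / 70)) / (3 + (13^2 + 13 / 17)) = 67505 / 48594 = 1.39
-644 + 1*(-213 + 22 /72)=-30841 /36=-856.69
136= 136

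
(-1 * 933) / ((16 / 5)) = -4665 / 16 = -291.56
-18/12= -3/2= -1.50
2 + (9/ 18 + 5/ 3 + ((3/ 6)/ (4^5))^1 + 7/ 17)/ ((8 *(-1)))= 1401805/ 835584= 1.68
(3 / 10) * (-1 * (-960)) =288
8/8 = 1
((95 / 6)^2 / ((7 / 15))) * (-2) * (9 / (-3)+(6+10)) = -13967.26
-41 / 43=-0.95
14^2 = 196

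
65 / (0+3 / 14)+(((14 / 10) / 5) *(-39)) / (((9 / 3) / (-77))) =43771 / 75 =583.61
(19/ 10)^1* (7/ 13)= 133/ 130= 1.02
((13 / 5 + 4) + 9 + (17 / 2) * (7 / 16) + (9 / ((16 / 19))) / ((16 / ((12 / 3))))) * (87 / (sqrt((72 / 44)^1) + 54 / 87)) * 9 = -1757680749 / 205760 + 1544628537 * sqrt(22) / 411520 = 9062.96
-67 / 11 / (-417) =67 / 4587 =0.01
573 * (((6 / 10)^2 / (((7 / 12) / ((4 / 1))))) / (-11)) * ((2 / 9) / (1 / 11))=-55008 / 175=-314.33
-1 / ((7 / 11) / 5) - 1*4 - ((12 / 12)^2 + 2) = -104 / 7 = -14.86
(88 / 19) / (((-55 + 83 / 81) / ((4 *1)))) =-7128 / 20767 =-0.34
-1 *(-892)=892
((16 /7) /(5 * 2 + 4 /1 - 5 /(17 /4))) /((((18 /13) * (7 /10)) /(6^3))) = 212160 /5341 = 39.72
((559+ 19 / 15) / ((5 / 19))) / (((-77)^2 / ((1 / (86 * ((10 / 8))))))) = 29032 / 8691375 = 0.00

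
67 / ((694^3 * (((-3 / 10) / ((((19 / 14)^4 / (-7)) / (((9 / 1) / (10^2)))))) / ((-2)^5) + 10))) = 2182876750 / 108882279568603753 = 0.00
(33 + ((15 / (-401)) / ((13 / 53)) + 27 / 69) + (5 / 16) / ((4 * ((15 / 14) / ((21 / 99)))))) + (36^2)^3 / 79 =826830070036155109 / 30007362528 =27554240.04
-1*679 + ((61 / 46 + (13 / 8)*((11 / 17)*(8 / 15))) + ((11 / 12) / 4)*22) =-31533593 / 46920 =-672.07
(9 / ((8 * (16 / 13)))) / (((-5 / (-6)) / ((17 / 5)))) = 5967 / 1600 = 3.73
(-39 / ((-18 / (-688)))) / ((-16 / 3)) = 559 / 2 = 279.50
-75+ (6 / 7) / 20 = -5247 / 70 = -74.96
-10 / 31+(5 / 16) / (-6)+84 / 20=56921 / 14880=3.83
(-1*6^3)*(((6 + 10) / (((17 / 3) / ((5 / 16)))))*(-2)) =6480 / 17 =381.18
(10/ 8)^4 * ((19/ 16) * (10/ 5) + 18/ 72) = 13125/ 2048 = 6.41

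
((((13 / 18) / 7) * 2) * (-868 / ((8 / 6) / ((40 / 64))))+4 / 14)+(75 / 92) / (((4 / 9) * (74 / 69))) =-2037911 / 24864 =-81.96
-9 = -9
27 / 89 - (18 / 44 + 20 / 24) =-2758 / 2937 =-0.94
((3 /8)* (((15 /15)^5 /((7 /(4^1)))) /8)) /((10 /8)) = 3 /140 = 0.02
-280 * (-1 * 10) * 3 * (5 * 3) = 126000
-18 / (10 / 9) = -81 / 5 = -16.20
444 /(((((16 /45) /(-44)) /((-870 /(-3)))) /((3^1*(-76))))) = 3632963400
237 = 237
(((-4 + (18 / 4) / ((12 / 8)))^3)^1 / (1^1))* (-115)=115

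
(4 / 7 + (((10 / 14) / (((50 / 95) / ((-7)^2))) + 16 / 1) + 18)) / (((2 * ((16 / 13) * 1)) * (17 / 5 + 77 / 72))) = 827775 / 90104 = 9.19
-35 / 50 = -0.70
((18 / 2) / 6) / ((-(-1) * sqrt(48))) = sqrt(3) / 8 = 0.22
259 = 259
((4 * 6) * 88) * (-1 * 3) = -6336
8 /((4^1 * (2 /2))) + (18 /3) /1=8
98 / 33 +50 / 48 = 353 / 88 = 4.01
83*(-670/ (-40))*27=150147/ 4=37536.75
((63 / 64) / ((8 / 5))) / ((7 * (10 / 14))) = 63 / 512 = 0.12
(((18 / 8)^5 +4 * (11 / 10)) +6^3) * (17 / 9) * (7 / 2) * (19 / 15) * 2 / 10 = 3218969873 / 6912000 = 465.71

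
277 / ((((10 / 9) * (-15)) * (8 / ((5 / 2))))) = -831 / 160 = -5.19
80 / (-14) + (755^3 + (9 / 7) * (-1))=430368868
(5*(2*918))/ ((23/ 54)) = 495720/ 23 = 21553.04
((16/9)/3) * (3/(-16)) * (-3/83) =1/249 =0.00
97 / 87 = 1.11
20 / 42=10 / 21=0.48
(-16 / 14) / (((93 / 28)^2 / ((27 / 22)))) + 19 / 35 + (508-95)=152957614 / 369985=413.42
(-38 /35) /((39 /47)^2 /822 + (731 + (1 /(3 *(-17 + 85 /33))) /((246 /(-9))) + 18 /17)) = -3772017712 /2543344260665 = -0.00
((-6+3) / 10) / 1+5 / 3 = 41 / 30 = 1.37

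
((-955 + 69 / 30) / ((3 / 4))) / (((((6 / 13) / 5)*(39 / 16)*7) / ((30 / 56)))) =-27220 / 63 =-432.06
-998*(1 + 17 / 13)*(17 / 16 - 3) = 232035 / 52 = 4462.21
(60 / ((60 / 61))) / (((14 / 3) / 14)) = 183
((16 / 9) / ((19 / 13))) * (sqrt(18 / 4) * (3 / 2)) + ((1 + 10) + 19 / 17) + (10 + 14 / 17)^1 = 52 * sqrt(2) / 19 + 390 / 17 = 26.81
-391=-391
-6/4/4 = -3/8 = -0.38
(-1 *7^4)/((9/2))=-4802/9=-533.56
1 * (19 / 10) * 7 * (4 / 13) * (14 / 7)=532 / 65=8.18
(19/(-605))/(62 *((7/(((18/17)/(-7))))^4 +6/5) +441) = -997272/9030210232391051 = -0.00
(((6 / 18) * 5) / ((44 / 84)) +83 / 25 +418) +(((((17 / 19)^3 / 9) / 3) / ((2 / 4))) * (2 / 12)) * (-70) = 64762606052 / 152784225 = 423.88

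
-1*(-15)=15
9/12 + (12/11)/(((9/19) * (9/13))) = 4.08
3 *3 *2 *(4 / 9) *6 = 48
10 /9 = 1.11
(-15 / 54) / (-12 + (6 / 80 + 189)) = -100 / 63747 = -0.00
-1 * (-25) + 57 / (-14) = 293 / 14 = 20.93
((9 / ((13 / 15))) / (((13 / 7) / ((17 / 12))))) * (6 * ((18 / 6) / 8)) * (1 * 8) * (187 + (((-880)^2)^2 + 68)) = 28902317887489725 / 338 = 85509816235176.70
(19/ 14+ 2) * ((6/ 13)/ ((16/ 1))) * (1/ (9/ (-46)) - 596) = -127135/ 2184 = -58.21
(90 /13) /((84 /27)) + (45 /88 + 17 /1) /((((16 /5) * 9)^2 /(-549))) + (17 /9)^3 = -3924508771 /1494484992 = -2.63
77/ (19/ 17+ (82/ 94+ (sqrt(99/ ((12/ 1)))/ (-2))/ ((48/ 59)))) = 342.63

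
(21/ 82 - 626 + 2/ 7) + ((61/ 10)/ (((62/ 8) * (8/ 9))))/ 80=-8903364837/ 14235200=-625.45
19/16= 1.19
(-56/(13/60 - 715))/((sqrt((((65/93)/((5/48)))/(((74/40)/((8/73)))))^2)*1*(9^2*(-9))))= -586117/2167680528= -0.00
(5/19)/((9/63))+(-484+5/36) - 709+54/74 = -30123841/25308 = -1190.29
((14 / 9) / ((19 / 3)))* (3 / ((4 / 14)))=49 / 19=2.58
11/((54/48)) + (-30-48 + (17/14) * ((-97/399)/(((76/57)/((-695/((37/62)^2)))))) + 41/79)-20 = 624113289059/1812394458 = 344.36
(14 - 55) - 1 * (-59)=18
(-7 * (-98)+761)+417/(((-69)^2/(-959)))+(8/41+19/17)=1364.32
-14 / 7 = -2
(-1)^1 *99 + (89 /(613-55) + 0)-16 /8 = -56269 /558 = -100.84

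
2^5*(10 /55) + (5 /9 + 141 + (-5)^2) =17065 /99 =172.37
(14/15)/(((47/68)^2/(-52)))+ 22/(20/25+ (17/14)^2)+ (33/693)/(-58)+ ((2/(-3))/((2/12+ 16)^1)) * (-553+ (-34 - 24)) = -64693801691947/969557469510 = -66.73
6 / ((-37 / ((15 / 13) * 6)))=-540 / 481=-1.12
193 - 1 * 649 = -456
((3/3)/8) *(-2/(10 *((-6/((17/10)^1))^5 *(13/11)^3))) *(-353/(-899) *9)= 0.00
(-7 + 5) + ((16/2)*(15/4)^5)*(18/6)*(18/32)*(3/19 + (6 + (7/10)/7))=4875487477/77824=62647.61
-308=-308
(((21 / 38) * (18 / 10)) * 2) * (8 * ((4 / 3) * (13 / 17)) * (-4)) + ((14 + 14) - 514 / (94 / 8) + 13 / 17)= -6064159 / 75905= -79.89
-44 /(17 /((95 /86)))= -2090 /731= -2.86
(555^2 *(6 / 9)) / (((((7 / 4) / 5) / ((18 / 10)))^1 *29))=7392600 / 203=36416.75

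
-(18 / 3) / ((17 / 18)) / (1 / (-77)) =8316 / 17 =489.18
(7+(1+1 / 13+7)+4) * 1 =248 / 13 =19.08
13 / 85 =0.15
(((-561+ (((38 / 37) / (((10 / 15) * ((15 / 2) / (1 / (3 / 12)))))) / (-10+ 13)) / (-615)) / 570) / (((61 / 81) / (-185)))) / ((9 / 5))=134.32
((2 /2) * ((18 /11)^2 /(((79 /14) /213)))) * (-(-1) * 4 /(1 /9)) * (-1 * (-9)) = 313038432 /9559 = 32748.03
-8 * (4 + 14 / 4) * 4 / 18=-40 / 3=-13.33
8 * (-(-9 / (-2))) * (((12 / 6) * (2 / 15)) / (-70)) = 24 / 175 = 0.14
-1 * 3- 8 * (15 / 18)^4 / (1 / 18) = -652 / 9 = -72.44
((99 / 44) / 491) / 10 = 9 / 19640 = 0.00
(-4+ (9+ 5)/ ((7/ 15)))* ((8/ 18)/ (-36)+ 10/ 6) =3484/ 81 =43.01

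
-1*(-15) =15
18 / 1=18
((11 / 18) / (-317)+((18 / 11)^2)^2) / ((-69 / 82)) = -24552112205 / 2882183337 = -8.52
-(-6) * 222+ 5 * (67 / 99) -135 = 1200.38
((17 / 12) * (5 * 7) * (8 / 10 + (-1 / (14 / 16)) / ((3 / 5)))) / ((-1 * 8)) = 493 / 72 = 6.85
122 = 122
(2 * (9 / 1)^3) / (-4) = -729 / 2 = -364.50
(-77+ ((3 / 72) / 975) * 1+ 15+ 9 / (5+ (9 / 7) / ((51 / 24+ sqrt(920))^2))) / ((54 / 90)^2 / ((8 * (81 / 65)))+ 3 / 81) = -17782025504002313757 / 21606513799740935+ 21319925760 * sqrt(230) / 332407904611399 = -822.99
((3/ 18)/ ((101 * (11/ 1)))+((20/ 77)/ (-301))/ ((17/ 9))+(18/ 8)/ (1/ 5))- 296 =-284.75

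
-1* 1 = -1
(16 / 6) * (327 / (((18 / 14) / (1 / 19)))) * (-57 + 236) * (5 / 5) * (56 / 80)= 3824156 / 855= 4472.70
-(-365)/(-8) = -365/8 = -45.62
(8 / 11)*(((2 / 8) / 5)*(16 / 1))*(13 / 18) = 0.42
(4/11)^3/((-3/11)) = -64/363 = -0.18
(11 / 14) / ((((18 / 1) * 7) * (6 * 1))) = 11 / 10584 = 0.00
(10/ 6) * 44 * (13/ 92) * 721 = 515515/ 69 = 7471.23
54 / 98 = 27 / 49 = 0.55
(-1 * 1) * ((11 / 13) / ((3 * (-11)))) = 1 / 39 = 0.03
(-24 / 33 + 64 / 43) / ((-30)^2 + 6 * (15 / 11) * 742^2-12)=15 / 88795946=0.00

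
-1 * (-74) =74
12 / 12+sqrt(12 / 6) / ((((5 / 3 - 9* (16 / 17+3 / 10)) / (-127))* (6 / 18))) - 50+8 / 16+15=-67 / 2+194310* sqrt(2) / 4847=23.19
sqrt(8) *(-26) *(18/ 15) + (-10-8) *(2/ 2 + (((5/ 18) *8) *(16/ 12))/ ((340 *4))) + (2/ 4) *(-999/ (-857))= -312 *sqrt(2)/ 5-1525931/ 87414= -105.70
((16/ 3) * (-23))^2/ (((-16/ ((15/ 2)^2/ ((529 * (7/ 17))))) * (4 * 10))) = -85/ 14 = -6.07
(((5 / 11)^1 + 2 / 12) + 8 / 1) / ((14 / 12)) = 569 / 77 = 7.39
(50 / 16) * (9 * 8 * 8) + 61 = 1861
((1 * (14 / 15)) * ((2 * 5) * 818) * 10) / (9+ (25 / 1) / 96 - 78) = -7329280 / 6599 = -1110.67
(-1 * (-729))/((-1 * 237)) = -243/79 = -3.08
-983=-983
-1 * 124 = -124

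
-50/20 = -5/2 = -2.50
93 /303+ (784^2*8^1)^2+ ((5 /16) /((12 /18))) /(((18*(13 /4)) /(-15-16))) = 1523877961160199785 /63024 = 24179327893504.06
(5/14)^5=3125/537824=0.01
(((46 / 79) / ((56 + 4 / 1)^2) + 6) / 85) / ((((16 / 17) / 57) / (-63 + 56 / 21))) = -2934233897 / 11376000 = -257.93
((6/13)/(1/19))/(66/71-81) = -2698/24635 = -0.11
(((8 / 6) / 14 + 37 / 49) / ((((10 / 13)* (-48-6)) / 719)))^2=54604005625 / 252047376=216.64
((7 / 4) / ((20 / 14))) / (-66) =-49 / 2640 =-0.02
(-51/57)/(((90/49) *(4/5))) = -833/1368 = -0.61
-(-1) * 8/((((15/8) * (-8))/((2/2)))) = -8/15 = -0.53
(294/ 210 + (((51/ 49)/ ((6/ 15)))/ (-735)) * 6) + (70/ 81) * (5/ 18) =14167283/ 8751645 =1.62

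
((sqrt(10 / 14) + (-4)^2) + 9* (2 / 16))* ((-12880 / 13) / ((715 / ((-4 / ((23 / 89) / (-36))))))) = -13875.32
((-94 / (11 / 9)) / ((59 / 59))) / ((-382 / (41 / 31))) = 17343 / 65131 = 0.27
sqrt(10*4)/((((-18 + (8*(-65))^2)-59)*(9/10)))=20*sqrt(10)/2432907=0.00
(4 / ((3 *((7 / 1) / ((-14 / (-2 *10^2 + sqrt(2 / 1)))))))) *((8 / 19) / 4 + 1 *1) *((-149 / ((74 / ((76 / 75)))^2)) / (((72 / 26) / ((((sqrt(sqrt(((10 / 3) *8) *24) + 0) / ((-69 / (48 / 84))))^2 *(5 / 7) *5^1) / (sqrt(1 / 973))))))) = -150745088 *sqrt(9730) / 517357809236079- 37686272 *sqrt(4865) / 12933945230901975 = -0.00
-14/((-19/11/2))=16.21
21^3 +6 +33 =9300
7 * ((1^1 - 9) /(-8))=7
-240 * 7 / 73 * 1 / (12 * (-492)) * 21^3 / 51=36015 / 50881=0.71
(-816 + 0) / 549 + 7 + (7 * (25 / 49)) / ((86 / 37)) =776693 / 110166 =7.05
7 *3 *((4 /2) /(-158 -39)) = -42 /197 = -0.21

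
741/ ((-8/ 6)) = -2223/ 4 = -555.75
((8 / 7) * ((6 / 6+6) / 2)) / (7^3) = 4 / 343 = 0.01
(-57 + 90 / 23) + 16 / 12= -3571 / 69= -51.75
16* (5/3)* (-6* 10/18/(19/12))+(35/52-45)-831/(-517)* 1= -151491761/1532388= -98.86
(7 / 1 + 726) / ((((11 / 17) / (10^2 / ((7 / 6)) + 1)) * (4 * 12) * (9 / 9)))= 2046.49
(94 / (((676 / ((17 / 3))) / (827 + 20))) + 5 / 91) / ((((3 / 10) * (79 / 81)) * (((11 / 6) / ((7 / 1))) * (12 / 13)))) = 9435.90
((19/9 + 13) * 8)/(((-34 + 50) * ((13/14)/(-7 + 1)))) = -1904/39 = -48.82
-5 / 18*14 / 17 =-35 / 153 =-0.23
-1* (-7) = 7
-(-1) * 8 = 8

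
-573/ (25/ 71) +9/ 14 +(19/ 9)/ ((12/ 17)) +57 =-29610373/ 18900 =-1566.69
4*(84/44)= 84/11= 7.64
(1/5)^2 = 0.04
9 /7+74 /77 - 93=-6988 /77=-90.75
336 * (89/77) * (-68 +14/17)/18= -813104/561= -1449.38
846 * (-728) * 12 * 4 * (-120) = 3547514880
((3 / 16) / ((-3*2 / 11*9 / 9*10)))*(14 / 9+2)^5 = -5767168 / 295245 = -19.53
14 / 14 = 1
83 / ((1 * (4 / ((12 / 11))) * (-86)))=-0.26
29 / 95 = 0.31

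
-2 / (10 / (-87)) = 87 / 5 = 17.40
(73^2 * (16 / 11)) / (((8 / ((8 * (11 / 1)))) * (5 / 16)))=272844.80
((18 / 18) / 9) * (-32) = -32 / 9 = -3.56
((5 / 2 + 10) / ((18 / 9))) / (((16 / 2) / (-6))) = -75 / 16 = -4.69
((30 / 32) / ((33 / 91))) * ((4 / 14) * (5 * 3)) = 975 / 88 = 11.08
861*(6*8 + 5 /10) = 83517 /2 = 41758.50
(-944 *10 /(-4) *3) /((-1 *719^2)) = -7080 /516961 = -0.01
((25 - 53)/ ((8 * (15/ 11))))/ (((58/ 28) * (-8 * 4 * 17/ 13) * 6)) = 0.00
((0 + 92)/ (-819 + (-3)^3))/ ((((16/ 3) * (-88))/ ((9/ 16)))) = 69/ 529408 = 0.00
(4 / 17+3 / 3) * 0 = 0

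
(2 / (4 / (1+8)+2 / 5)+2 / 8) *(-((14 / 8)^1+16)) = -14129 / 304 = -46.48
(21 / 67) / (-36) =-7 / 804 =-0.01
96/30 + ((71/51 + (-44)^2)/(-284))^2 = 52170696341/1048931280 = 49.74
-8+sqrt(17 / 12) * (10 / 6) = -8+5 * sqrt(51) / 18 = -6.02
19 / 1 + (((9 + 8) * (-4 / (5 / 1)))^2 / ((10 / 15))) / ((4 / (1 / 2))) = 1342 / 25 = 53.68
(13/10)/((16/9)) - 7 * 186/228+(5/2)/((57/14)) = -39811/9120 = -4.37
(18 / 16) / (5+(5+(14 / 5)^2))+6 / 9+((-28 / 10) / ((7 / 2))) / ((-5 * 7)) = 1409741 / 1873200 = 0.75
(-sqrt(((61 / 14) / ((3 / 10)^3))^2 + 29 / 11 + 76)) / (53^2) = -sqrt(112900135315) / 5839911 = -0.06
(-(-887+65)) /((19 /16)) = 13152 /19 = 692.21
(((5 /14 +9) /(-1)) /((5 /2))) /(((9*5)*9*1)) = -131 /14175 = -0.01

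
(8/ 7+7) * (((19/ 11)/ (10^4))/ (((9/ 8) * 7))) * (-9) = -1083/ 673750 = -0.00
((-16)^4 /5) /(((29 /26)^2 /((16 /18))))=354418688 /37845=9365.01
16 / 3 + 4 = 28 / 3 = 9.33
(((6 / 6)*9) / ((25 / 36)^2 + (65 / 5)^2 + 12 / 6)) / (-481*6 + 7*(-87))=-3888 / 258910765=-0.00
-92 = -92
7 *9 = 63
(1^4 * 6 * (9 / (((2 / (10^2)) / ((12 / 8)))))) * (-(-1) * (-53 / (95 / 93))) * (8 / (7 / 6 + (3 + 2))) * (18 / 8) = -431188920 / 703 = -613355.50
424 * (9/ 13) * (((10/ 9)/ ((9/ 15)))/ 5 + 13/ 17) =220904/ 663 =333.19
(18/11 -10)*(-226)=20792/11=1890.18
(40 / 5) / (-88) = -1 / 11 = -0.09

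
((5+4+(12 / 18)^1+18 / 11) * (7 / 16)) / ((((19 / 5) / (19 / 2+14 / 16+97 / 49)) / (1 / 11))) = 9032195 / 6179712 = 1.46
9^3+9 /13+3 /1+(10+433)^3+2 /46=25994772881 /299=86939039.74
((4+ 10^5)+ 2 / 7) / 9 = 700030 / 63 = 11111.59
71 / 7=10.14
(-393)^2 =154449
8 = 8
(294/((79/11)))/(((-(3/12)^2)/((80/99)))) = -125440/237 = -529.28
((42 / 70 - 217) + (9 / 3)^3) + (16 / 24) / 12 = -17041 / 90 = -189.34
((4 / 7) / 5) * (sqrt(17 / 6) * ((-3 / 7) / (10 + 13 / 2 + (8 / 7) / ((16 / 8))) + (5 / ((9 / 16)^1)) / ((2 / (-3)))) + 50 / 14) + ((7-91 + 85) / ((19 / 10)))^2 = 12120 / 17689-19156 * sqrt(102) / 75285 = -1.88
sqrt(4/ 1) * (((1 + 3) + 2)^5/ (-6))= -2592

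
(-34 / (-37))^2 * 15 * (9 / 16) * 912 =8895420 / 1369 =6497.75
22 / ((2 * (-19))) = -11 / 19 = -0.58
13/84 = 0.15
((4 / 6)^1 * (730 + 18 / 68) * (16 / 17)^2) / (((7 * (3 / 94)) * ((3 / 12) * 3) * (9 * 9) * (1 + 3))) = 85355008 / 10744731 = 7.94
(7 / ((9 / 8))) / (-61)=-56 / 549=-0.10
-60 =-60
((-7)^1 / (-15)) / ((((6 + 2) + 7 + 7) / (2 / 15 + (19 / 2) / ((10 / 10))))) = 0.20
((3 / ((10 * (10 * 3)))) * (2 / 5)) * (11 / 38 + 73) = 557 / 1900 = 0.29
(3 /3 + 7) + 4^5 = 1032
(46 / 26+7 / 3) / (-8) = -20 / 39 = -0.51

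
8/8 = 1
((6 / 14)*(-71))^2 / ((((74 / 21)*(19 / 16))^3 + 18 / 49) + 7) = 4390267392 / 382362175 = 11.48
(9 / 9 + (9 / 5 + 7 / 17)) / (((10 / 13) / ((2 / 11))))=3549 / 4675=0.76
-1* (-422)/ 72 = 211/ 36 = 5.86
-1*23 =-23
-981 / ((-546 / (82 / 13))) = 13407 / 1183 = 11.33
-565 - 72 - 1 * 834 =-1471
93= 93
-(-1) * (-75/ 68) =-75/ 68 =-1.10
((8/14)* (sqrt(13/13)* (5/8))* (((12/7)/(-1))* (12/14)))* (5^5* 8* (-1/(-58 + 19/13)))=-3900000/16807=-232.05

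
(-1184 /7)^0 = 1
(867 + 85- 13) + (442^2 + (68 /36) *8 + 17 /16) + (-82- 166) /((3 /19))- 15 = 28041625 /144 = 194733.51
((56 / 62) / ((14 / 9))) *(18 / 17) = 324 / 527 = 0.61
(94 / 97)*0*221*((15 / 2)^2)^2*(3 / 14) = 0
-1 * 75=-75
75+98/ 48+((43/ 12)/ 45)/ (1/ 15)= 5633/ 72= 78.24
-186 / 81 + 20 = 478 / 27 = 17.70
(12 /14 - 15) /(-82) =99 /574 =0.17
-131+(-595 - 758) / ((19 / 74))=-102611 / 19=-5400.58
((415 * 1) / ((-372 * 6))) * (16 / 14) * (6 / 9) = -830 / 5859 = -0.14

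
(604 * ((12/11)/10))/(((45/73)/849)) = 24956072/275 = 90749.35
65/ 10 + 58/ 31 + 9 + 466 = 29969/ 62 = 483.37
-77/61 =-1.26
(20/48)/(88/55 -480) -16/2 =-229657/28704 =-8.00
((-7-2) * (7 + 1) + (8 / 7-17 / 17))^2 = 253009 / 49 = 5163.45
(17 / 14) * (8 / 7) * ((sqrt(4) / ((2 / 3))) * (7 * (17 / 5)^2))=58956 / 175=336.89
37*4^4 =9472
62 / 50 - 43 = -1044 / 25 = -41.76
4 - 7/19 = 69/19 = 3.63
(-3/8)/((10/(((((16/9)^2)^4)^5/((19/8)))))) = -730750818665451459101842416358141509827966271488/4680612931454287571675968323202137757365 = -156122890.18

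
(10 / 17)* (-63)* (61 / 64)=-19215 / 544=-35.32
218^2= 47524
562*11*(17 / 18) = 52547 / 9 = 5838.56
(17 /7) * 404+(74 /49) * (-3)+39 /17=815429 /833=978.91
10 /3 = 3.33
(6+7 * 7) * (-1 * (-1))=55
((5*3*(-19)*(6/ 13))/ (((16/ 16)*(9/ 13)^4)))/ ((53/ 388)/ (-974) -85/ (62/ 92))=4890305990960/ 1077197783427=4.54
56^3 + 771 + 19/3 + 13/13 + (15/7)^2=25930642/147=176398.93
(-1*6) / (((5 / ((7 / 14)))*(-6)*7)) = 1 / 70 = 0.01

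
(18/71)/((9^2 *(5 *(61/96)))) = 64/64965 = 0.00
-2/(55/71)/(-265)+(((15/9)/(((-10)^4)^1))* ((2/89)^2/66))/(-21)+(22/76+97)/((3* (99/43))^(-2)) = 142312693152760325077/30662028595737000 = 4641.33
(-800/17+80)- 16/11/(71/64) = 31.63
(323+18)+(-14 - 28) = 299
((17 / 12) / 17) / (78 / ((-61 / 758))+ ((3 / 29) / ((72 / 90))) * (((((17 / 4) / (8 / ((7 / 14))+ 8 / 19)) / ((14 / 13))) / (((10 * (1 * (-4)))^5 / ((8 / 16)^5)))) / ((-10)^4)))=-5193806643200000000 / 60408909633945600059109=-0.00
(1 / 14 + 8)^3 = 1442897 / 2744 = 525.84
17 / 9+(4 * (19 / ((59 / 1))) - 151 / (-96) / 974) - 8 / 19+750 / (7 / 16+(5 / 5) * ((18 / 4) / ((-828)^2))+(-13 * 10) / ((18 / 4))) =-28597391490527 / 1211591077056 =-23.60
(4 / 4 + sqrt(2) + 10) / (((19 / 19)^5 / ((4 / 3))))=4 * sqrt(2) / 3 + 44 / 3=16.55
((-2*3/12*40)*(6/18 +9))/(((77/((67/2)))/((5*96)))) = -428800/11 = -38981.82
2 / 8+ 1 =1.25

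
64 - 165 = -101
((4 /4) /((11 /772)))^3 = 345679.68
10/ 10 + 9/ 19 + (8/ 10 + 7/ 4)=1529/ 380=4.02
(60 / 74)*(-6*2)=-360 / 37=-9.73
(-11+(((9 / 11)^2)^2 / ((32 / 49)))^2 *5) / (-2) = 1897762549979 / 439006988288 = 4.32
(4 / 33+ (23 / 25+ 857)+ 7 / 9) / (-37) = -2125577 / 91575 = -23.21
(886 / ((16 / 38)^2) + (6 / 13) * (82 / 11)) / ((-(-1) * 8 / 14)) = 160193131 / 18304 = 8751.81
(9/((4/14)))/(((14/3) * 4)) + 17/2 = 163/16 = 10.19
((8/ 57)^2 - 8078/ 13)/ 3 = -26244590/ 126711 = -207.12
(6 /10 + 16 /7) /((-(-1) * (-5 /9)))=-909 /175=-5.19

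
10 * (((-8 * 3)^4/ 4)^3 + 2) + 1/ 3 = 17118912860651581/ 3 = 5706304286883860.33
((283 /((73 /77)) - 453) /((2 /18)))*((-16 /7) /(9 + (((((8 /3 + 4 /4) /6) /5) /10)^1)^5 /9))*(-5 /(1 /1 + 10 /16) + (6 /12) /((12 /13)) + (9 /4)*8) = 1735144767621000000000000 /317732630671069861793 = 5461.02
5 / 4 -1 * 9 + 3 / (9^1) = -89 / 12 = -7.42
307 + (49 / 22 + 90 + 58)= 10059 / 22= 457.23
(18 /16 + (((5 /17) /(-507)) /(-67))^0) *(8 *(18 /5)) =306 /5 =61.20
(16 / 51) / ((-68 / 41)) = -0.19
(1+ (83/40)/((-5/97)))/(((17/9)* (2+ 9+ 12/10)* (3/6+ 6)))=-70659/269620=-0.26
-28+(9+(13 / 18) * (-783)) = -1169 / 2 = -584.50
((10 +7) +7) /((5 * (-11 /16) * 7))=-1.00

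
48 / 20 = 12 / 5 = 2.40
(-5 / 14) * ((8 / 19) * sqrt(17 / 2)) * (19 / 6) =-5 * sqrt(34) / 21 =-1.39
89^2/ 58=7921/ 58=136.57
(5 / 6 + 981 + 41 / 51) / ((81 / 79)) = 7918091 / 8262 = 958.37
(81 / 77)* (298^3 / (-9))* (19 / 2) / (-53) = 2262637116 / 4081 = 554432.03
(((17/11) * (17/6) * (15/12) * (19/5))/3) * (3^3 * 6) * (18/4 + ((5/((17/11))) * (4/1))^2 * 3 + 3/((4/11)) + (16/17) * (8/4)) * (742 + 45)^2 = 63305250253785/176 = 359688921896.51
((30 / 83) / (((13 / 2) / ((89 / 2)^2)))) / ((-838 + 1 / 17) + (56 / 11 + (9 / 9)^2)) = -7406135 / 55948308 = -0.13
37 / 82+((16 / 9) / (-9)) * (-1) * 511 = 673429 / 6642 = 101.39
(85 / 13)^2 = 7225 / 169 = 42.75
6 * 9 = 54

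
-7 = -7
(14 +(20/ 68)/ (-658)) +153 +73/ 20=19088859/ 111860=170.65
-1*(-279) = 279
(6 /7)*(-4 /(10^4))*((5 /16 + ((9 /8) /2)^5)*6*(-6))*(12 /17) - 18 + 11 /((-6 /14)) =-182422414979 /4177920000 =-43.66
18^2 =324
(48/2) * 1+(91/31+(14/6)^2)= 9034/279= 32.38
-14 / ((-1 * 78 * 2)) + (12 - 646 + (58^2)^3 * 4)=11877432024283 / 78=152274769542.09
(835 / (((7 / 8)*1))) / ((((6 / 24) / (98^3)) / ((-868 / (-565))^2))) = 541359904526336 / 63845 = 8479284274.83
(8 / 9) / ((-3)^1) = -8 / 27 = -0.30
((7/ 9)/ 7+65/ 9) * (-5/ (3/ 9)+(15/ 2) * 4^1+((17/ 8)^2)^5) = 22353100305899/ 1610612736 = 13878.63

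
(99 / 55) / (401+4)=1 / 225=0.00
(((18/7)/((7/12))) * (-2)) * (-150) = 1322.45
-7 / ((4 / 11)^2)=-847 / 16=-52.94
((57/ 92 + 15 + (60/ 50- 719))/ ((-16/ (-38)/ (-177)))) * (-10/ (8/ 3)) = -3258777267/ 2944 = -1106921.63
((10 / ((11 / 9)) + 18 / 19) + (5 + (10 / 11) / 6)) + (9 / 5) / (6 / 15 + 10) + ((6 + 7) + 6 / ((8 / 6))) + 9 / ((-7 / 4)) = 556273 / 20748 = 26.81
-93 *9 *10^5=-83700000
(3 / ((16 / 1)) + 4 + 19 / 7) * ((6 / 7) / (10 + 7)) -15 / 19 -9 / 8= -99171 / 63308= -1.57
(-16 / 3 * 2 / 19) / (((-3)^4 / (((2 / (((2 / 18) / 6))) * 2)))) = -256 / 171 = -1.50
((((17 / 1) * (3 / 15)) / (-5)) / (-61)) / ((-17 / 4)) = -4 / 1525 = -0.00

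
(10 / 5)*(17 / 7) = 34 / 7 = 4.86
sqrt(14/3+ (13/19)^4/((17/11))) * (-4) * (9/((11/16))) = -192 * sqrt(1629904461)/67507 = -114.82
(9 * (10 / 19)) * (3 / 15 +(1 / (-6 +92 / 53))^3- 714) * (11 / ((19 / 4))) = -4078635613371 / 520885817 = -7830.19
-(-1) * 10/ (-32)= -5/ 16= -0.31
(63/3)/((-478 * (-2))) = 21/956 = 0.02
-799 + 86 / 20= -7947 / 10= -794.70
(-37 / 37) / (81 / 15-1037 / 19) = 95 / 4672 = 0.02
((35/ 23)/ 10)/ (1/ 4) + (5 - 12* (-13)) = 3717/ 23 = 161.61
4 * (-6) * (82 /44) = -492 /11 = -44.73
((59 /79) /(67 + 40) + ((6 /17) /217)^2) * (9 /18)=803218847 /230069037226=0.00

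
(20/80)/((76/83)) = 83/304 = 0.27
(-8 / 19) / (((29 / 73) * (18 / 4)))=-1168 / 4959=-0.24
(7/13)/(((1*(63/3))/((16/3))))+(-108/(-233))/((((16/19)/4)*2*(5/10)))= 63749/27261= 2.34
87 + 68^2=4711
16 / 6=8 / 3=2.67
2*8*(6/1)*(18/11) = 157.09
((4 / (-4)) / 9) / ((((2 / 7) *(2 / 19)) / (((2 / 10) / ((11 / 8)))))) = -266 / 495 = -0.54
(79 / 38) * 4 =158 / 19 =8.32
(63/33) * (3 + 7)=210/11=19.09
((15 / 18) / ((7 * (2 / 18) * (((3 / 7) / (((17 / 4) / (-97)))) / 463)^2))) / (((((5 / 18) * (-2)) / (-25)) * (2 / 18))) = 292726228725 / 301088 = 972228.15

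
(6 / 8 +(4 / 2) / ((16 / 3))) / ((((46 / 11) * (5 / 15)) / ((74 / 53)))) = 10989 / 9752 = 1.13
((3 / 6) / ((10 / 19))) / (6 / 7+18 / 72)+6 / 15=39 / 31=1.26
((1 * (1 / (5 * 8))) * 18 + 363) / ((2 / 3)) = 21807 / 40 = 545.18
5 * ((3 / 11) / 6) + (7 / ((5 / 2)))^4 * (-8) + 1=-6744341 / 13750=-490.50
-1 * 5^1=-5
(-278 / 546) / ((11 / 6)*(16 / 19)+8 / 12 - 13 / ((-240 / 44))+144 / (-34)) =-897940 / 632359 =-1.42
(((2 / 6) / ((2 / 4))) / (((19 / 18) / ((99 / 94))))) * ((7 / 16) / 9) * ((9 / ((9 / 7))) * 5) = 8085 / 7144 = 1.13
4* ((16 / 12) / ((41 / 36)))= 192 / 41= 4.68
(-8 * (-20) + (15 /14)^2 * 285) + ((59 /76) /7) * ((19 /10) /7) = 954909 /1960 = 487.20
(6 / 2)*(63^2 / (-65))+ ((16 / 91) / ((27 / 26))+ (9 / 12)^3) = -143562257 / 786240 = -182.59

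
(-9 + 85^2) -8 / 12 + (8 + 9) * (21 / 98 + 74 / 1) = 356033 / 42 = 8476.98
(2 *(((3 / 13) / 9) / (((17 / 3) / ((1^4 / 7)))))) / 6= 1 / 4641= 0.00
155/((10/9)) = 279/2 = 139.50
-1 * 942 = -942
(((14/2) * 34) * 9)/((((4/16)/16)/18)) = 2467584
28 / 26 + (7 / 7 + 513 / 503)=20250 / 6539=3.10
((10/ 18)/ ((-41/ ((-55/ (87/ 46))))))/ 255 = 2530/ 1637253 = 0.00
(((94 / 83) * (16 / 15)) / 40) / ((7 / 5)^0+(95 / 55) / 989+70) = 511313 / 1202091075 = 0.00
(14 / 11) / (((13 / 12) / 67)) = 11256 / 143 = 78.71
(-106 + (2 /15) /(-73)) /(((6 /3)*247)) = -58036 /270465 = -0.21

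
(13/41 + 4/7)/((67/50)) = 12750/19229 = 0.66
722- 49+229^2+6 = 53120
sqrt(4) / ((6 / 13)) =13 / 3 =4.33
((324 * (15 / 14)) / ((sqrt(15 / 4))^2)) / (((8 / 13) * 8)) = 1053 / 56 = 18.80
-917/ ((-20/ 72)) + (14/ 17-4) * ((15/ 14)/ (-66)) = 43213383/ 13090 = 3301.25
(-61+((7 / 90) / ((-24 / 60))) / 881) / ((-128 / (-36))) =-1934683 / 112768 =-17.16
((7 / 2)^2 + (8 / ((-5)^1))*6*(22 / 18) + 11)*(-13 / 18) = -8983 / 1080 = -8.32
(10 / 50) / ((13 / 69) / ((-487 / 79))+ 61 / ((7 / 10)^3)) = 11525829 / 10247153695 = 0.00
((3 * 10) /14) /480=1 /224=0.00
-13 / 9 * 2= -26 / 9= -2.89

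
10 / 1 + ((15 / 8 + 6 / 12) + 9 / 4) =117 / 8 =14.62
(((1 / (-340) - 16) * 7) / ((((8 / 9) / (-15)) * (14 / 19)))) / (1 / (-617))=-1722190761 / 1088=-1582895.92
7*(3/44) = 21/44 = 0.48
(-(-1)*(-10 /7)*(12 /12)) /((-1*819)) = 10 /5733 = 0.00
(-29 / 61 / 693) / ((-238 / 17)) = 29 / 591822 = 0.00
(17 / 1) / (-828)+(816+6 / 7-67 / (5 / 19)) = 562.24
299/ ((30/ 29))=289.03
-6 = -6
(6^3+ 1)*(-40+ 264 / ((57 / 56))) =904456 / 19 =47602.95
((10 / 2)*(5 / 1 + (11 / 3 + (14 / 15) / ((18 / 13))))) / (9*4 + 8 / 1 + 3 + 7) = 1261 / 1458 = 0.86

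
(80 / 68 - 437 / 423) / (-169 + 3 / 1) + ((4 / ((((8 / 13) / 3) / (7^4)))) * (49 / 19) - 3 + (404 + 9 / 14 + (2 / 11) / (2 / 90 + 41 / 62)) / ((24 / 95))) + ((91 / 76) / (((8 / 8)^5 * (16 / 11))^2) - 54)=208524993474765361865 / 1705149087409152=122291.36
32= 32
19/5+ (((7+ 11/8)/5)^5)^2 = 1862683692551761449/10485760000000000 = 177.64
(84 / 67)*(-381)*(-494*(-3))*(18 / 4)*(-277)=59121405252 / 67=882409033.61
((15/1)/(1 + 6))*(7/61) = 15/61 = 0.25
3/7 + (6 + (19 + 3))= 199/7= 28.43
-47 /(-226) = 47 /226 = 0.21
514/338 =257/169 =1.52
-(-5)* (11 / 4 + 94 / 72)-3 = 311 / 18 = 17.28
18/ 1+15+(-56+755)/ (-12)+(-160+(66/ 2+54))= -393/ 4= -98.25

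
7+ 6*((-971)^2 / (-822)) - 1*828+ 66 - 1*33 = -1050797 / 137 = -7670.05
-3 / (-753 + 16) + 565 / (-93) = -416126 / 68541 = -6.07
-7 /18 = -0.39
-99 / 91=-1.09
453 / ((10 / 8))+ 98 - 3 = 457.40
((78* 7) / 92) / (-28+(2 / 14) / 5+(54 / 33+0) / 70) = -21021 / 98992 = -0.21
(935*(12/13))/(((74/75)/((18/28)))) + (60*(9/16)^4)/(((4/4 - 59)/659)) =1580852830005/3199565824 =494.08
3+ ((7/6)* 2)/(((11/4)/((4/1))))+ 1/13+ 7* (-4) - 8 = -12668/429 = -29.53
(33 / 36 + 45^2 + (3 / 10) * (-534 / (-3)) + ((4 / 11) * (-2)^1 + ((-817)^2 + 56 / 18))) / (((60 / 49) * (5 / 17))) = 1104349739171 / 594000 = 1859174.65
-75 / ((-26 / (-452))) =-16950 / 13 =-1303.85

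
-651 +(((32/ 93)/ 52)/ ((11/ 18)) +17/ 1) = -2810474/ 4433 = -633.99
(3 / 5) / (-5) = -3 / 25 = -0.12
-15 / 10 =-3 / 2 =-1.50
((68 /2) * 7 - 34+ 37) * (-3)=-723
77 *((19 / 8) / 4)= 1463 / 32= 45.72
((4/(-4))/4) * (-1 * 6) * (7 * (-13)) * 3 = -819/2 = -409.50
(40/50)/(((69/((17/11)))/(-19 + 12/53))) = -13532/40227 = -0.34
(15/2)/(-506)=-15/1012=-0.01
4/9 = 0.44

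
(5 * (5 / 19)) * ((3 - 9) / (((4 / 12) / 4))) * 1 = -1800 / 19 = -94.74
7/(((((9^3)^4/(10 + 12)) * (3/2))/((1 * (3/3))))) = 308/847288609443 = 0.00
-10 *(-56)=560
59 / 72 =0.82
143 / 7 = 20.43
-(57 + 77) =-134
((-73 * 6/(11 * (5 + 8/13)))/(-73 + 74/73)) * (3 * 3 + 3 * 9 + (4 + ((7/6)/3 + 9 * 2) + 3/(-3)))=5.65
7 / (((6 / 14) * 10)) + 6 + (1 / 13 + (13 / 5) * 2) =1007 / 78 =12.91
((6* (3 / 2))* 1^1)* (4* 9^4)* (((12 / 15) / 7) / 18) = 52488 / 35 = 1499.66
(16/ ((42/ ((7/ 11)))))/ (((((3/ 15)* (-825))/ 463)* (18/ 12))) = -0.45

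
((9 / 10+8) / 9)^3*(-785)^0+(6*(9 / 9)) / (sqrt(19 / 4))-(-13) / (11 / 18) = 12*sqrt(19) / 19+178340659 / 8019000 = 24.99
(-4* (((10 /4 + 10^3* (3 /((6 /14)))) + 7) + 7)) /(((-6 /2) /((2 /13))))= 56132 /39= 1439.28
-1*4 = -4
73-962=-889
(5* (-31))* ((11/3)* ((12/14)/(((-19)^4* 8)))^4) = -46035/177292245497819756442132736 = -0.00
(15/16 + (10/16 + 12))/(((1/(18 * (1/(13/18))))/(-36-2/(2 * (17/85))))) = -720657/52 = -13858.79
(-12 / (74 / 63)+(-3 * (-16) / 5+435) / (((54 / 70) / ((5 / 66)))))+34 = 494105 / 7326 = 67.45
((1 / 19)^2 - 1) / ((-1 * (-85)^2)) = 72 / 521645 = 0.00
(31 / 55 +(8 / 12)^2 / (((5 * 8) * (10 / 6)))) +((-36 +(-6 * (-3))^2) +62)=578441 / 1650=350.57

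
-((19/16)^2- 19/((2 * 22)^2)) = -43377/30976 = -1.40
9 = 9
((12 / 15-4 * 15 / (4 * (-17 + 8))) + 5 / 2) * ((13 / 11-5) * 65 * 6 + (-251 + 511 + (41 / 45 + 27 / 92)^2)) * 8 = -34486619201009 / 707008500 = -48778.22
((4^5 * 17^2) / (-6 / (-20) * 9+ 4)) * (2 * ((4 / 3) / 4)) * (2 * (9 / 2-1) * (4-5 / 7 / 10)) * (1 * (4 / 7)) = 651059200 / 1407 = 462728.64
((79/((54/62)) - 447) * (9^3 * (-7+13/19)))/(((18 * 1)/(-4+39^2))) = 138254589.47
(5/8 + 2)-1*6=-27/8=-3.38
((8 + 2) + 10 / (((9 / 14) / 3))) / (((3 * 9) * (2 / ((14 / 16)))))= 595 / 648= 0.92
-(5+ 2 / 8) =-21 / 4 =-5.25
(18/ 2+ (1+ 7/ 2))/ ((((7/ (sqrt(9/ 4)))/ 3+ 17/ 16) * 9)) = 216/ 377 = 0.57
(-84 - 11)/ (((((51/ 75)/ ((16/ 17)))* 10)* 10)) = -380/ 289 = -1.31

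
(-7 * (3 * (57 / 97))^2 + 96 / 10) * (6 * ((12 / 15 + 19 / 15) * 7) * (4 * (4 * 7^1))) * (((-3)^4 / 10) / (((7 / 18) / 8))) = -23156539386624 / 1176125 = -19688842.08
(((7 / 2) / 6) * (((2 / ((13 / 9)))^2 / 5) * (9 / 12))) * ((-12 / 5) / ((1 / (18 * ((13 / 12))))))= -5103 / 650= -7.85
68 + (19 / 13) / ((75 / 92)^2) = 5133316 / 73125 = 70.20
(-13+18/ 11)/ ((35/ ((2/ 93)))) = -50/ 7161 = -0.01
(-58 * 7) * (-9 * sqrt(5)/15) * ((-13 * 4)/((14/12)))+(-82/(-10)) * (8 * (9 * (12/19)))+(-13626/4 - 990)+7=-54288 * sqrt(5)/5 - 763157/190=-28294.95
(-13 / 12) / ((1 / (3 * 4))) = -13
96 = 96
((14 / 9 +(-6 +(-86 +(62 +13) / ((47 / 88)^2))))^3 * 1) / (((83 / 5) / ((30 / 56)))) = 252005830815212607650 / 1521841957794207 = 165592.64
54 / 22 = 27 / 11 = 2.45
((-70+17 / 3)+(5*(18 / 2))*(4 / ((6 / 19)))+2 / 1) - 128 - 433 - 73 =-379 / 3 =-126.33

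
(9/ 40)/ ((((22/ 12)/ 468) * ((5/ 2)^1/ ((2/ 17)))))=12636/ 4675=2.70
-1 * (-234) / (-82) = -117 / 41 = -2.85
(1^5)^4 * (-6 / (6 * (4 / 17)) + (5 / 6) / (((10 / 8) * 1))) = -43 / 12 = -3.58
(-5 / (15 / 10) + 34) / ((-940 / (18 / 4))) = -69 / 470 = -0.15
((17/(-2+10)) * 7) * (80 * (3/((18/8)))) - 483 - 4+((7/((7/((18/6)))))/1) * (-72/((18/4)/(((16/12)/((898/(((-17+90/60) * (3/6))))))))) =1481995/1347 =1100.22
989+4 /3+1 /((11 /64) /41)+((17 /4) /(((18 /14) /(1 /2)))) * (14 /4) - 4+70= 2060251 /1584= 1300.66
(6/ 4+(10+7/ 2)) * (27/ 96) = 135/ 32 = 4.22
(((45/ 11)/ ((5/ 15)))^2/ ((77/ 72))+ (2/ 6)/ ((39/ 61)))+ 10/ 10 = 155185826/ 1090089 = 142.36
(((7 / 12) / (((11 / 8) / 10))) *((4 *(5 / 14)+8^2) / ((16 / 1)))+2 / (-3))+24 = 895 / 22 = 40.68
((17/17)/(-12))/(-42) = 1/504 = 0.00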